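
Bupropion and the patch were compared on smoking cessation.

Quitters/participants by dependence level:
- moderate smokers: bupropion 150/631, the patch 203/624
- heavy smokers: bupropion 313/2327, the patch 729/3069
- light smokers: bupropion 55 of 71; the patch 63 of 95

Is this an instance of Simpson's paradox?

No

Moderate smokers: bupropion 150/631 = 23.8%, the patch 203/624 = 32.5% → the patch
Heavy smokers: bupropion 313/2327 = 13.5%, the patch 729/3069 = 23.8% → the patch
Light smokers: bupropion 55/71 = 77.5%, the patch 63/95 = 66.3% → bupropion
Overall: bupropion 518/3029 = 17.1%, the patch 995/3788 = 26.3% → the patch
Neither sweeps: bupropion wins 1 of 3 groups, the patch wins 2. The patch wins overall but not every group — no Simpson reversal.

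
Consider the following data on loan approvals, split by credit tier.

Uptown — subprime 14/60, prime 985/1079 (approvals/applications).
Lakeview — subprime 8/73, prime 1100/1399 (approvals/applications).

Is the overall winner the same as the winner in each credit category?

Yes

Subprime: Uptown 14/60 = 23.3%, Lakeview 8/73 = 11.0% → Uptown
Prime: Uptown 985/1079 = 91.3%, Lakeview 1100/1399 = 78.6% → Uptown
Overall: Uptown 999/1139 = 87.7%, Lakeview 1108/1472 = 75.3% → Uptown
Uptown wins overall and in every credit group — no reversal.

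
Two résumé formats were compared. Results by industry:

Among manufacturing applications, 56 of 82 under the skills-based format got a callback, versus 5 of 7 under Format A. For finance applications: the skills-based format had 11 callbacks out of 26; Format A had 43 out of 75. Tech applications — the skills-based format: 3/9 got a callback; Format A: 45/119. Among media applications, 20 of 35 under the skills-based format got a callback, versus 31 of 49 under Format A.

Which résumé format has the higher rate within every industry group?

Manufacturing: the skills-based format 56/82 = 68.3%, Format A 5/7 = 71.4% → Format A
Finance: the skills-based format 11/26 = 42.3%, Format A 43/75 = 57.3% → Format A
Tech: the skills-based format 3/9 = 33.3%, Format A 45/119 = 37.8% → Format A
Media: the skills-based format 20/35 = 57.1%, Format A 31/49 = 63.3% → Format A
Format A has the higher rate in all 4 groups.

Format A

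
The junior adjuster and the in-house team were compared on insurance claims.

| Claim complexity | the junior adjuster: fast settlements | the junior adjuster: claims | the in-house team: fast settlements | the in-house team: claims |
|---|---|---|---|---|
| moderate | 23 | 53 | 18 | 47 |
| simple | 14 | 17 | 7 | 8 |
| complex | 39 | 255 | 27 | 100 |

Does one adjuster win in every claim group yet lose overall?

Moderate: the junior adjuster 23/53 = 43.4%, the in-house team 18/47 = 38.3% → the junior adjuster
Simple: the junior adjuster 14/17 = 82.4%, the in-house team 7/8 = 87.5% → the in-house team
Complex: the junior adjuster 39/255 = 15.3%, the in-house team 27/100 = 27.0% → the in-house team
Overall: the junior adjuster 76/325 = 23.4%, the in-house team 52/155 = 33.5% → the in-house team
Neither sweeps: the junior adjuster wins 1 of 3 groups, the in-house team wins 2. The in-house team wins overall but not every group — no Simpson reversal.

No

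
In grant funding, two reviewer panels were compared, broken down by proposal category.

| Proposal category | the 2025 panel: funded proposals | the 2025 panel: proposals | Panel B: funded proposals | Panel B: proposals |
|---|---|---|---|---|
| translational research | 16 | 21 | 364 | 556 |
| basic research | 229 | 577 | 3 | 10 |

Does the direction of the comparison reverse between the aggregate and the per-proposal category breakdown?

Translational research: the 2025 panel 16/21 = 76.2%, Panel B 364/556 = 65.5% → the 2025 panel
Basic research: the 2025 panel 229/577 = 39.7%, Panel B 3/10 = 30.0% → the 2025 panel
Overall: the 2025 panel 245/598 = 41.0%, Panel B 367/566 = 64.8% → Panel B
The 2025 panel wins each proposal group but Panel B wins overall — the comparison reverses. The 2025 panel's proposals skew toward basic research, which has a lower base rate.

Yes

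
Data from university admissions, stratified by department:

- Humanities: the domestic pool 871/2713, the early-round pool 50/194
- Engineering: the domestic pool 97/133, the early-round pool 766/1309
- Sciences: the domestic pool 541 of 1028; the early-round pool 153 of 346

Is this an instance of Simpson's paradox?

Yes

Humanities: the domestic pool 871/2713 = 32.1%, the early-round pool 50/194 = 25.8% → the domestic pool
Engineering: the domestic pool 97/133 = 72.9%, the early-round pool 766/1309 = 58.5% → the domestic pool
Sciences: the domestic pool 541/1028 = 52.6%, the early-round pool 153/346 = 44.2% → the domestic pool
Overall: the domestic pool 1509/3874 = 39.0%, the early-round pool 969/1849 = 52.4% → the early-round pool
The domestic pool wins each department group but the early-round pool wins overall — the comparison reverses. The domestic pool's applicants skew toward Humanities, which has a lower base rate.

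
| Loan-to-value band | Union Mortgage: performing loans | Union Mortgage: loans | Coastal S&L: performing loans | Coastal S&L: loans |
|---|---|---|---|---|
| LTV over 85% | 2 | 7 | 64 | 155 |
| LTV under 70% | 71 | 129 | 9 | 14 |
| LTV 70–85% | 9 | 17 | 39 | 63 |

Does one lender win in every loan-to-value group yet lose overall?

LTV over 85%: Union Mortgage 2/7 = 28.6%, Coastal S&L 64/155 = 41.3% → Coastal S&L
LTV under 70%: Union Mortgage 71/129 = 55.0%, Coastal S&L 9/14 = 64.3% → Coastal S&L
LTV 70–85%: Union Mortgage 9/17 = 52.9%, Coastal S&L 39/63 = 61.9% → Coastal S&L
Overall: Union Mortgage 82/153 = 53.6%, Coastal S&L 112/232 = 48.3% → Union Mortgage
Coastal S&L wins each loan-to-value group but Union Mortgage wins overall — the comparison reverses. Coastal S&L's loans skew toward LTV over 85%, which has a lower base rate.

Yes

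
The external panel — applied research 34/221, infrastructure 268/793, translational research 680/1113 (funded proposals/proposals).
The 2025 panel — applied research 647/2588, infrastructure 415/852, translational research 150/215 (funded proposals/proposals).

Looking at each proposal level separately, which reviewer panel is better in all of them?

Applied research: the external panel 34/221 = 15.4%, the 2025 panel 647/2588 = 25.0% → the 2025 panel
Infrastructure: the external panel 268/793 = 33.8%, the 2025 panel 415/852 = 48.7% → the 2025 panel
Translational research: the external panel 680/1113 = 61.1%, the 2025 panel 150/215 = 69.8% → the 2025 panel
The 2025 panel has the higher rate in all 3 groups.

the 2025 panel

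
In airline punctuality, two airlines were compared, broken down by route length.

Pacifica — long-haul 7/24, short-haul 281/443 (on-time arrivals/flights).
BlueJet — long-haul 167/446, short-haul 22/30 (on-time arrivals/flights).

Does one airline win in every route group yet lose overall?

Yes

Long-haul: Pacifica 7/24 = 29.2%, BlueJet 167/446 = 37.4% → BlueJet
Short-haul: Pacifica 281/443 = 63.4%, BlueJet 22/30 = 73.3% → BlueJet
Overall: Pacifica 288/467 = 61.7%, BlueJet 189/476 = 39.7% → Pacifica
BlueJet wins each route group but Pacifica wins overall — the comparison reverses. BlueJet's flights skew toward long-haul, which has a lower base rate.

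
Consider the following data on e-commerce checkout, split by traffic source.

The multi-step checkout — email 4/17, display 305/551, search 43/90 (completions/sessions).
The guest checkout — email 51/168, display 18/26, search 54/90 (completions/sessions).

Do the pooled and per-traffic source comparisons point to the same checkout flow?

Email: the multi-step checkout 4/17 = 23.5%, the guest checkout 51/168 = 30.4% → the guest checkout
Display: the multi-step checkout 305/551 = 55.4%, the guest checkout 18/26 = 69.2% → the guest checkout
Search: the multi-step checkout 43/90 = 47.8%, the guest checkout 54/90 = 60.0% → the guest checkout
Overall: the multi-step checkout 352/658 = 53.5%, the guest checkout 123/284 = 43.3% → the multi-step checkout
The guest checkout wins each traffic group but the multi-step checkout wins overall — the comparison reverses. The guest checkout's sessions skew toward email, which has a lower base rate.

No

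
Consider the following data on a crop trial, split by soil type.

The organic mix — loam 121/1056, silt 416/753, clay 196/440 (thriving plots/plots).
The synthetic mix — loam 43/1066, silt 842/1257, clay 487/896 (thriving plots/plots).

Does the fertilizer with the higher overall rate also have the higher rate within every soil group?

No

Loam: the organic mix 121/1056 = 11.5%, the synthetic mix 43/1066 = 4.0% → the organic mix
Silt: the organic mix 416/753 = 55.2%, the synthetic mix 842/1257 = 67.0% → the synthetic mix
Clay: the organic mix 196/440 = 44.5%, the synthetic mix 487/896 = 54.4% → the synthetic mix
Overall: the organic mix 733/2249 = 32.6%, the synthetic mix 1372/3219 = 42.6% → the synthetic mix
Neither sweeps: the organic mix wins 1 of 3 groups, the synthetic mix wins 2. The synthetic mix wins overall but not every group — no Simpson reversal.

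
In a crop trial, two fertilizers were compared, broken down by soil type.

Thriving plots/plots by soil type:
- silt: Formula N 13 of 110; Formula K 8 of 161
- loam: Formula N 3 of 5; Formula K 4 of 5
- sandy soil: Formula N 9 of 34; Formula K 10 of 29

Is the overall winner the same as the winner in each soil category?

Silt: Formula N 13/110 = 11.8%, Formula K 8/161 = 5.0% → Formula N
Loam: Formula N 3/5 = 60.0%, Formula K 4/5 = 80.0% → Formula K
Sandy soil: Formula N 9/34 = 26.5%, Formula K 10/29 = 34.5% → Formula K
Overall: Formula N 25/149 = 16.8%, Formula K 22/195 = 11.3% → Formula N
Neither sweeps: Formula N wins 1 of 3 groups, Formula K wins 2. Formula N wins overall but not every group — no Simpson reversal.

No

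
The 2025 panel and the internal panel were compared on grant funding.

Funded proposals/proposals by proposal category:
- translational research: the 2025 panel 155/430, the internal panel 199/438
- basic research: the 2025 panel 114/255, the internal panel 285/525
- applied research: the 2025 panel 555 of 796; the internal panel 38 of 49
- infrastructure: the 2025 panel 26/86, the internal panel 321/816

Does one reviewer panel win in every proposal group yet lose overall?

Yes

Translational research: the 2025 panel 155/430 = 36.0%, the internal panel 199/438 = 45.4% → the internal panel
Basic research: the 2025 panel 114/255 = 44.7%, the internal panel 285/525 = 54.3% → the internal panel
Applied research: the 2025 panel 555/796 = 69.7%, the internal panel 38/49 = 77.6% → the internal panel
Infrastructure: the 2025 panel 26/86 = 30.2%, the internal panel 321/816 = 39.3% → the internal panel
Overall: the 2025 panel 850/1567 = 54.2%, the internal panel 843/1828 = 46.1% → the 2025 panel
The internal panel wins each proposal group but the 2025 panel wins overall — the comparison reverses. The internal panel's proposals skew toward infrastructure, which has a lower base rate.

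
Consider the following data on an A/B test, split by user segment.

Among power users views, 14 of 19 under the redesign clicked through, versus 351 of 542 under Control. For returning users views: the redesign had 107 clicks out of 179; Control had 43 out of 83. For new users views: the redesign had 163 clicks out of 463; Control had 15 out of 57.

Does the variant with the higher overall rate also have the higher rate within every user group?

Power users: the redesign 14/19 = 73.7%, Control 351/542 = 64.8% → the redesign
Returning users: the redesign 107/179 = 59.8%, Control 43/83 = 51.8% → the redesign
New users: the redesign 163/463 = 35.2%, Control 15/57 = 26.3% → the redesign
Overall: the redesign 284/661 = 43.0%, Control 409/682 = 60.0% → Control
The redesign wins each user group but Control wins overall — the comparison reverses. The redesign's views skew toward new users, which has a lower base rate.

No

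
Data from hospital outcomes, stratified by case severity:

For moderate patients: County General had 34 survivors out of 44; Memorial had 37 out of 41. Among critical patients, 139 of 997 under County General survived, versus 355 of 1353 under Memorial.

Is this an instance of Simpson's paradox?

No

Moderate: County General 34/44 = 77.3%, Memorial 37/41 = 90.2% → Memorial
Critical: County General 139/997 = 13.9%, Memorial 355/1353 = 26.2% → Memorial
Overall: County General 173/1041 = 16.6%, Memorial 392/1394 = 28.1% → Memorial
Memorial wins overall and in every case group — no reversal.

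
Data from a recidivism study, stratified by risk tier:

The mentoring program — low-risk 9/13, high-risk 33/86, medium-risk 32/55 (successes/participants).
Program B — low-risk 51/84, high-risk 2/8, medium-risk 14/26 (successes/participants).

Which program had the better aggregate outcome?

Low-risk: the mentoring program 9/13 = 69.2%, Program B 51/84 = 60.7% → the mentoring program
High-risk: the mentoring program 33/86 = 38.4%, Program B 2/8 = 25.0% → the mentoring program
Medium-risk: the mentoring program 32/55 = 58.2%, Program B 14/26 = 53.8% → the mentoring program
Overall: the mentoring program 74/154 = 48.1%, Program B 67/118 = 56.8% → Program B
(The mentoring program wins every risk group but Program B wins overall — the mentoring program's participants skew toward the low-rate high-risk group.)

Program B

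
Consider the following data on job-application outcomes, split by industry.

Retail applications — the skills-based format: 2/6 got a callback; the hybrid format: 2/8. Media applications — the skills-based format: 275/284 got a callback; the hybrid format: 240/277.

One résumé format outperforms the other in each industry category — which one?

Retail: the skills-based format 2/6 = 33.3%, the hybrid format 2/8 = 25.0% → the skills-based format
Media: the skills-based format 275/284 = 96.8%, the hybrid format 240/277 = 86.6% → the skills-based format
The skills-based format has the higher rate in both groups.

the skills-based format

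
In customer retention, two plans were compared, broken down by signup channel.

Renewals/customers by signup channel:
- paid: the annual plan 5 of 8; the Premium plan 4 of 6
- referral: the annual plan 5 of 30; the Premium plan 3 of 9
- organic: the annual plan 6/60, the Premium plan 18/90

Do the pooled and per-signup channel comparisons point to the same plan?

Yes

Paid: the annual plan 5/8 = 62.5%, the Premium plan 4/6 = 66.7% → the Premium plan
Referral: the annual plan 5/30 = 16.7%, the Premium plan 3/9 = 33.3% → the Premium plan
Organic: the annual plan 6/60 = 10.0%, the Premium plan 18/90 = 20.0% → the Premium plan
Overall: the annual plan 16/98 = 16.3%, the Premium plan 25/105 = 23.8% → the Premium plan
The Premium plan wins overall and in every signup group — no reversal.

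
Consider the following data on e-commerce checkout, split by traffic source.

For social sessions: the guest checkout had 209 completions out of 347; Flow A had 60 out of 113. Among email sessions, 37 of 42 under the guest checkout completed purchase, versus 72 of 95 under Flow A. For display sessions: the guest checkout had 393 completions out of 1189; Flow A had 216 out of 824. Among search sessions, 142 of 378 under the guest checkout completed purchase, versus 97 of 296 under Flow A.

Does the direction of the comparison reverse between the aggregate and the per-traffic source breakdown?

Social: the guest checkout 209/347 = 60.2%, Flow A 60/113 = 53.1% → the guest checkout
Email: the guest checkout 37/42 = 88.1%, Flow A 72/95 = 75.8% → the guest checkout
Display: the guest checkout 393/1189 = 33.1%, Flow A 216/824 = 26.2% → the guest checkout
Search: the guest checkout 142/378 = 37.6%, Flow A 97/296 = 32.8% → the guest checkout
Overall: the guest checkout 781/1956 = 39.9%, Flow A 445/1328 = 33.5% → the guest checkout
The guest checkout wins overall and in every traffic group — no reversal.

No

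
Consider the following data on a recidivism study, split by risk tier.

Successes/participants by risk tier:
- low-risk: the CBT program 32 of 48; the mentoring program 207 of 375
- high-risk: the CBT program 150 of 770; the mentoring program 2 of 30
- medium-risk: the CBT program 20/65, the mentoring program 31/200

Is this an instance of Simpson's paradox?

Low-risk: the CBT program 32/48 = 66.7%, the mentoring program 207/375 = 55.2% → the CBT program
High-risk: the CBT program 150/770 = 19.5%, the mentoring program 2/30 = 6.7% → the CBT program
Medium-risk: the CBT program 20/65 = 30.8%, the mentoring program 31/200 = 15.5% → the CBT program
Overall: the CBT program 202/883 = 22.9%, the mentoring program 240/605 = 39.7% → the mentoring program
The CBT program wins each risk group but the mentoring program wins overall — the comparison reverses. The CBT program's participants skew toward high-risk, which has a lower base rate.

Yes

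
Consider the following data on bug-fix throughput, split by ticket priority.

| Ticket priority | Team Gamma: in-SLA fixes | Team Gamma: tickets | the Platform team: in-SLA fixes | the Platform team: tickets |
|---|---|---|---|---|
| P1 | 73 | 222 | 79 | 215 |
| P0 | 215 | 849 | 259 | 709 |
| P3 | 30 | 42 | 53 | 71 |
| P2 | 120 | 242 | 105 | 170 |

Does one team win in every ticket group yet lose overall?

P1: Team Gamma 73/222 = 32.9%, the Platform team 79/215 = 36.7% → the Platform team
P0: Team Gamma 215/849 = 25.3%, the Platform team 259/709 = 36.5% → the Platform team
P3: Team Gamma 30/42 = 71.4%, the Platform team 53/71 = 74.6% → the Platform team
P2: Team Gamma 120/242 = 49.6%, the Platform team 105/170 = 61.8% → the Platform team
Overall: Team Gamma 438/1355 = 32.3%, the Platform team 496/1165 = 42.6% → the Platform team
The Platform team wins overall and in every ticket group — no reversal.

No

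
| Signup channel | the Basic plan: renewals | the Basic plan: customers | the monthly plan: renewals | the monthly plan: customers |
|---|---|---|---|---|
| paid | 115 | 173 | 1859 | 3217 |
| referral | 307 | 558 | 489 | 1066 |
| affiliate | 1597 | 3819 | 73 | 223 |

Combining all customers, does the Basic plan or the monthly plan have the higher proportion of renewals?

Paid: the Basic plan 115/173 = 66.5%, the monthly plan 1859/3217 = 57.8% → the Basic plan
Referral: the Basic plan 307/558 = 55.0%, the monthly plan 489/1066 = 45.9% → the Basic plan
Affiliate: the Basic plan 1597/3819 = 41.8%, the monthly plan 73/223 = 32.7% → the Basic plan
Overall: the Basic plan 2019/4550 = 44.4%, the monthly plan 2421/4506 = 53.7% → the monthly plan
(The Basic plan wins every signup group but the monthly plan wins overall — the Basic plan's customers skew toward the low-rate affiliate group.)

the monthly plan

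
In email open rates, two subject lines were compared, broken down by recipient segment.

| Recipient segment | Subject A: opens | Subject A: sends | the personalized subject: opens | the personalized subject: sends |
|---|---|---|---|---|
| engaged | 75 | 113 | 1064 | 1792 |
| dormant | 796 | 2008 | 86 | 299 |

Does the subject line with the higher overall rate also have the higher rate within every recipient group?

Engaged: Subject A 75/113 = 66.4%, the personalized subject 1064/1792 = 59.4% → Subject A
Dormant: Subject A 796/2008 = 39.6%, the personalized subject 86/299 = 28.8% → Subject A
Overall: Subject A 871/2121 = 41.1%, the personalized subject 1150/2091 = 55.0% → the personalized subject
Subject A wins each recipient group but the personalized subject wins overall — the comparison reverses. Subject A's sends skew toward dormant, which has a lower base rate.

No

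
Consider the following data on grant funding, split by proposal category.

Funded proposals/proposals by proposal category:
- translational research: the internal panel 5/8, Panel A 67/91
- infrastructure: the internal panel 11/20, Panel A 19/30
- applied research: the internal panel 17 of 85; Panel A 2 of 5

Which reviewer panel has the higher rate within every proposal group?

Translational research: the internal panel 5/8 = 62.5%, Panel A 67/91 = 73.6% → Panel A
Infrastructure: the internal panel 11/20 = 55.0%, Panel A 19/30 = 63.3% → Panel A
Applied research: the internal panel 17/85 = 20.0%, Panel A 2/5 = 40.0% → Panel A
Panel A has the higher rate in all 3 groups.

Panel A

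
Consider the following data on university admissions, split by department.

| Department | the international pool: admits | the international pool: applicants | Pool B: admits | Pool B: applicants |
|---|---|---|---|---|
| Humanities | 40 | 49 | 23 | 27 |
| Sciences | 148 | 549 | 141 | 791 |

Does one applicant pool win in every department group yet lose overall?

Humanities: the international pool 40/49 = 81.6%, Pool B 23/27 = 85.2% → Pool B
Sciences: the international pool 148/549 = 27.0%, Pool B 141/791 = 17.8% → the international pool
Overall: the international pool 188/598 = 31.4%, Pool B 164/818 = 20.0% → the international pool
Neither sweeps: the international pool wins 1 of 2 groups, Pool B wins 1. The international pool wins overall but not every group — no Simpson reversal.

No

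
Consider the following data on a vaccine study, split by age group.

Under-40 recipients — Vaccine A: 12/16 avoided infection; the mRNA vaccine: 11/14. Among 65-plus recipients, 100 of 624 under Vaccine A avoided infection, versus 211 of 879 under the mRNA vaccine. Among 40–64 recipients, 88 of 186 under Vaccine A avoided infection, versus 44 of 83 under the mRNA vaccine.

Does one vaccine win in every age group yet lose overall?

No

Under-40: Vaccine A 12/16 = 75.0%, the mRNA vaccine 11/14 = 78.6% → the mRNA vaccine
65-plus: Vaccine A 100/624 = 16.0%, the mRNA vaccine 211/879 = 24.0% → the mRNA vaccine
40–64: Vaccine A 88/186 = 47.3%, the mRNA vaccine 44/83 = 53.0% → the mRNA vaccine
Overall: Vaccine A 200/826 = 24.2%, the mRNA vaccine 266/976 = 27.3% → the mRNA vaccine
The mRNA vaccine wins overall and in every age group — no reversal.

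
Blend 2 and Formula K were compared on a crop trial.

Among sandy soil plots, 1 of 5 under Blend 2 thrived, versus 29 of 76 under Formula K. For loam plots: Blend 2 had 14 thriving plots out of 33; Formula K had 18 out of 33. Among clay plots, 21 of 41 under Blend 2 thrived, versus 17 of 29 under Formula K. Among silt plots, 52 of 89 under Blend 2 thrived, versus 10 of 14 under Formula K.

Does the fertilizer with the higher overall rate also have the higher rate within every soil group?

No

Sandy soil: Blend 2 1/5 = 20.0%, Formula K 29/76 = 38.2% → Formula K
Loam: Blend 2 14/33 = 42.4%, Formula K 18/33 = 54.5% → Formula K
Clay: Blend 2 21/41 = 51.2%, Formula K 17/29 = 58.6% → Formula K
Silt: Blend 2 52/89 = 58.4%, Formula K 10/14 = 71.4% → Formula K
Overall: Blend 2 88/168 = 52.4%, Formula K 74/152 = 48.7% → Blend 2
Formula K wins each soil group but Blend 2 wins overall — the comparison reverses. Formula K's plots skew toward sandy soil, which has a lower base rate.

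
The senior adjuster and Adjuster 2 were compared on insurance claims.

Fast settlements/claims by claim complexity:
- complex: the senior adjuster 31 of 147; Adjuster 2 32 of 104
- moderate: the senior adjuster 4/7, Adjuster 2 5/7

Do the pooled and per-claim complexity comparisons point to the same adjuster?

Yes

Complex: the senior adjuster 31/147 = 21.1%, Adjuster 2 32/104 = 30.8% → Adjuster 2
Moderate: the senior adjuster 4/7 = 57.1%, Adjuster 2 5/7 = 71.4% → Adjuster 2
Overall: the senior adjuster 35/154 = 22.7%, Adjuster 2 37/111 = 33.3% → Adjuster 2
Adjuster 2 wins overall and in every claim group — no reversal.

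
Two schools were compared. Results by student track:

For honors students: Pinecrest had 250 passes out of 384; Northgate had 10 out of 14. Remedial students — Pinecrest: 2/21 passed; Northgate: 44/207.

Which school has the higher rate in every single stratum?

Honors: Pinecrest 250/384 = 65.1%, Northgate 10/14 = 71.4% → Northgate
Remedial: Pinecrest 2/21 = 9.5%, Northgate 44/207 = 21.3% → Northgate
Northgate has the higher rate in both groups.

Northgate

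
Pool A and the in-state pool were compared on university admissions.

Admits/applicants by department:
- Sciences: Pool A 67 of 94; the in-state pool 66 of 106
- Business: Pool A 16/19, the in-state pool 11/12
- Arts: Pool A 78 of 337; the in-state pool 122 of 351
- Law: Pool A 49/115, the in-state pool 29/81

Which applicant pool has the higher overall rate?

the in-state pool

Sciences: Pool A 67/94 = 71.3%, the in-state pool 66/106 = 62.3% → Pool A
Business: Pool A 16/19 = 84.2%, the in-state pool 11/12 = 91.7% → the in-state pool
Arts: Pool A 78/337 = 23.1%, the in-state pool 122/351 = 34.8% → the in-state pool
Law: Pool A 49/115 = 42.6%, the in-state pool 29/81 = 35.8% → Pool A
Overall: Pool A 210/565 = 37.2%, the in-state pool 228/550 = 41.5% → the in-state pool
(Neither sweeps every department group, but the in-state pool has the higher pooled rate.)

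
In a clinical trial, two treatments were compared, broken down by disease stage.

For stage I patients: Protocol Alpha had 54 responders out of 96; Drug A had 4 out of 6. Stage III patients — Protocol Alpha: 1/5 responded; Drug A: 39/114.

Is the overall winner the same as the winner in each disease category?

No

Stage I: Protocol Alpha 54/96 = 56.2%, Drug A 4/6 = 66.7% → Drug A
Stage III: Protocol Alpha 1/5 = 20.0%, Drug A 39/114 = 34.2% → Drug A
Overall: Protocol Alpha 55/101 = 54.5%, Drug A 43/120 = 35.8% → Protocol Alpha
Drug A wins each disease group but Protocol Alpha wins overall — the comparison reverses. Drug A's patients skew toward stage III, which has a lower base rate.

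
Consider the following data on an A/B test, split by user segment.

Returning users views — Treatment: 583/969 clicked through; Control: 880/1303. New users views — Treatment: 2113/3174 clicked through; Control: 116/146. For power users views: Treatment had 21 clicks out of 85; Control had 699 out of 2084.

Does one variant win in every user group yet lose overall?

Yes

Returning users: Treatment 583/969 = 60.2%, Control 880/1303 = 67.5% → Control
New users: Treatment 2113/3174 = 66.6%, Control 116/146 = 79.5% → Control
Power users: Treatment 21/85 = 24.7%, Control 699/2084 = 33.5% → Control
Overall: Treatment 2717/4228 = 64.3%, Control 1695/3533 = 48.0% → Treatment
Control wins each user group but Treatment wins overall — the comparison reverses. Control's views skew toward power users, which has a lower base rate.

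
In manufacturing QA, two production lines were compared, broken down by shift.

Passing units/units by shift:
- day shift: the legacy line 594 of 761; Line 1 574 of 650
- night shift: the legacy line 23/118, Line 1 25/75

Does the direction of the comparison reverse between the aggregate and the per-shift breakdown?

No

Day shift: the legacy line 594/761 = 78.1%, Line 1 574/650 = 88.3% → Line 1
Night shift: the legacy line 23/118 = 19.5%, Line 1 25/75 = 33.3% → Line 1
Overall: the legacy line 617/879 = 70.2%, Line 1 599/725 = 82.6% → Line 1
Line 1 wins overall and in every shift group — no reversal.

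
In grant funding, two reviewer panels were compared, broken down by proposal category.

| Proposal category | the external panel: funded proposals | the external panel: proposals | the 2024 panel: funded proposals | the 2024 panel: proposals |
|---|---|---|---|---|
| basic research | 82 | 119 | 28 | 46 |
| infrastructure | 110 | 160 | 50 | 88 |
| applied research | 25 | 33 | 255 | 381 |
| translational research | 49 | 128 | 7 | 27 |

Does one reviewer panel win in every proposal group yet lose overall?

Basic research: the external panel 82/119 = 68.9%, the 2024 panel 28/46 = 60.9% → the external panel
Infrastructure: the external panel 110/160 = 68.8%, the 2024 panel 50/88 = 56.8% → the external panel
Applied research: the external panel 25/33 = 75.8%, the 2024 panel 255/381 = 66.9% → the external panel
Translational research: the external panel 49/128 = 38.3%, the 2024 panel 7/27 = 25.9% → the external panel
Overall: the external panel 266/440 = 60.5%, the 2024 panel 340/542 = 62.7% → the 2024 panel
The external panel wins each proposal group but the 2024 panel wins overall — the comparison reverses. The external panel's proposals skew toward translational research, which has a lower base rate.

Yes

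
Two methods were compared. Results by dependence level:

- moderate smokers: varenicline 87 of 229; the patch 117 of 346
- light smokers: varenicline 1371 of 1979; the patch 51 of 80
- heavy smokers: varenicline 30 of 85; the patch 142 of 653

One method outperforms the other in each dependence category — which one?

Moderate smokers: varenicline 87/229 = 38.0%, the patch 117/346 = 33.8% → varenicline
Light smokers: varenicline 1371/1979 = 69.3%, the patch 51/80 = 63.8% → varenicline
Heavy smokers: varenicline 30/85 = 35.3%, the patch 142/653 = 21.7% → varenicline
Varenicline has the higher rate in all 3 groups.

varenicline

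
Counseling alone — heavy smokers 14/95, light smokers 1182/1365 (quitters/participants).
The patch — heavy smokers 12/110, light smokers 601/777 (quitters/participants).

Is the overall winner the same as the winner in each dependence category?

Yes

Heavy smokers: counseling alone 14/95 = 14.7%, the patch 12/110 = 10.9% → counseling alone
Light smokers: counseling alone 1182/1365 = 86.6%, the patch 601/777 = 77.3% → counseling alone
Overall: counseling alone 1196/1460 = 81.9%, the patch 613/887 = 69.1% → counseling alone
Counseling alone wins overall and in every dependence group — no reversal.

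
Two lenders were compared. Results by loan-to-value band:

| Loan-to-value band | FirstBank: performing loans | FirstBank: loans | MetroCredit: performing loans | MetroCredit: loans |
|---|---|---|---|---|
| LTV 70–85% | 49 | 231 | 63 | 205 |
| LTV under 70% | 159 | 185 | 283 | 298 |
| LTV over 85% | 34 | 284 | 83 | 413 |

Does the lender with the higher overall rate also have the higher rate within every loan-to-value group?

LTV 70–85%: FirstBank 49/231 = 21.2%, MetroCredit 63/205 = 30.7% → MetroCredit
LTV under 70%: FirstBank 159/185 = 85.9%, MetroCredit 283/298 = 95.0% → MetroCredit
LTV over 85%: FirstBank 34/284 = 12.0%, MetroCredit 83/413 = 20.1% → MetroCredit
Overall: FirstBank 242/700 = 34.6%, MetroCredit 429/916 = 46.8% → MetroCredit
MetroCredit wins overall and in every loan-to-value group — no reversal.

Yes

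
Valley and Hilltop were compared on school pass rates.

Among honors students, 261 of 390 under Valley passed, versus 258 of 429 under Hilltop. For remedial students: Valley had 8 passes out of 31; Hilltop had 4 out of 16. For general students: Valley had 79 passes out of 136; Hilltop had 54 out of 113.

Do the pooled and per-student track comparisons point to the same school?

Honors: Valley 261/390 = 66.9%, Hilltop 258/429 = 60.1% → Valley
Remedial: Valley 8/31 = 25.8%, Hilltop 4/16 = 25.0% → Valley
General: Valley 79/136 = 58.1%, Hilltop 54/113 = 47.8% → Valley
Overall: Valley 348/557 = 62.5%, Hilltop 316/558 = 56.6% → Valley
Valley wins overall and in every student group — no reversal.

Yes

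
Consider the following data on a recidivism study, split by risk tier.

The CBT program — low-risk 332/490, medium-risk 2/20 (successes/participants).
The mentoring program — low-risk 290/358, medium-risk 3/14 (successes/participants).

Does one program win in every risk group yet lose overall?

Low-risk: the CBT program 332/490 = 67.8%, the mentoring program 290/358 = 81.0% → the mentoring program
Medium-risk: the CBT program 2/20 = 10.0%, the mentoring program 3/14 = 21.4% → the mentoring program
Overall: the CBT program 334/510 = 65.5%, the mentoring program 293/372 = 78.8% → the mentoring program
The mentoring program wins overall and in every risk group — no reversal.

No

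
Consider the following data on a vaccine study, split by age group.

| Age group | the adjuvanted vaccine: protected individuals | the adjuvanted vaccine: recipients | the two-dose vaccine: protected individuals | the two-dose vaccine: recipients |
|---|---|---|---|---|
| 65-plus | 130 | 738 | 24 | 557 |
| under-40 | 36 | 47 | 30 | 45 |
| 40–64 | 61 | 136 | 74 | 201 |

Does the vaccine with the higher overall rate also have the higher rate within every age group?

Yes

65-plus: the adjuvanted vaccine 130/738 = 17.6%, the two-dose vaccine 24/557 = 4.3% → the adjuvanted vaccine
Under-40: the adjuvanted vaccine 36/47 = 76.6%, the two-dose vaccine 30/45 = 66.7% → the adjuvanted vaccine
40–64: the adjuvanted vaccine 61/136 = 44.9%, the two-dose vaccine 74/201 = 36.8% → the adjuvanted vaccine
Overall: the adjuvanted vaccine 227/921 = 24.6%, the two-dose vaccine 128/803 = 15.9% → the adjuvanted vaccine
The adjuvanted vaccine wins overall and in every age group — no reversal.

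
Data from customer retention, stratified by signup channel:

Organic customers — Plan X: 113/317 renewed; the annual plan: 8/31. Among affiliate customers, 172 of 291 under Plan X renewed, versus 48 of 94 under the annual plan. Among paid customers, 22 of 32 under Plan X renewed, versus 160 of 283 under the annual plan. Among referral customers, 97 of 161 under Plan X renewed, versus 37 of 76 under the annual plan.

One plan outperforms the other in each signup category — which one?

Organic: Plan X 113/317 = 35.6%, the annual plan 8/31 = 25.8% → Plan X
Affiliate: Plan X 172/291 = 59.1%, the annual plan 48/94 = 51.1% → Plan X
Paid: Plan X 22/32 = 68.8%, the annual plan 160/283 = 56.5% → Plan X
Referral: Plan X 97/161 = 60.2%, the annual plan 37/76 = 48.7% → Plan X
Plan X has the higher rate in all 4 groups.

Plan X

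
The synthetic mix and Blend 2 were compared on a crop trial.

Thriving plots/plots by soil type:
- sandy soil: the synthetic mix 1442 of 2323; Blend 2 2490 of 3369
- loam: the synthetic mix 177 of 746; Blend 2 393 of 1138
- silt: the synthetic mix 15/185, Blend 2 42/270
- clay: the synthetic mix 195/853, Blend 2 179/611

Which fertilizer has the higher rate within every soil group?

Blend 2

Sandy soil: the synthetic mix 1442/2323 = 62.1%, Blend 2 2490/3369 = 73.9% → Blend 2
Loam: the synthetic mix 177/746 = 23.7%, Blend 2 393/1138 = 34.5% → Blend 2
Silt: the synthetic mix 15/185 = 8.1%, Blend 2 42/270 = 15.6% → Blend 2
Clay: the synthetic mix 195/853 = 22.9%, Blend 2 179/611 = 29.3% → Blend 2
Blend 2 has the higher rate in all 4 groups.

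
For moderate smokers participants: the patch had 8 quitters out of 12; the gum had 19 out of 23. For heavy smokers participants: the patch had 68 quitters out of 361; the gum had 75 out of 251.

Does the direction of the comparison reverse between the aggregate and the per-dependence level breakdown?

No

Moderate smokers: the patch 8/12 = 66.7%, the gum 19/23 = 82.6% → the gum
Heavy smokers: the patch 68/361 = 18.8%, the gum 75/251 = 29.9% → the gum
Overall: the patch 76/373 = 20.4%, the gum 94/274 = 34.3% → the gum
The gum wins overall and in every dependence group — no reversal.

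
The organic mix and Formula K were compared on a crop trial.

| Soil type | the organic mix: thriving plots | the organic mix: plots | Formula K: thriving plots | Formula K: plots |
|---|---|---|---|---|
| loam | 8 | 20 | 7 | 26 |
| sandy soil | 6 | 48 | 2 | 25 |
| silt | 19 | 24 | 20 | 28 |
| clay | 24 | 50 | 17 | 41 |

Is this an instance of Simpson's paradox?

Loam: the organic mix 8/20 = 40.0%, Formula K 7/26 = 26.9% → the organic mix
Sandy soil: the organic mix 6/48 = 12.5%, Formula K 2/25 = 8.0% → the organic mix
Silt: the organic mix 19/24 = 79.2%, Formula K 20/28 = 71.4% → the organic mix
Clay: the organic mix 24/50 = 48.0%, Formula K 17/41 = 41.5% → the organic mix
Overall: the organic mix 57/142 = 40.1%, Formula K 46/120 = 38.3% → the organic mix
The organic mix wins overall and in every soil group — no reversal.

No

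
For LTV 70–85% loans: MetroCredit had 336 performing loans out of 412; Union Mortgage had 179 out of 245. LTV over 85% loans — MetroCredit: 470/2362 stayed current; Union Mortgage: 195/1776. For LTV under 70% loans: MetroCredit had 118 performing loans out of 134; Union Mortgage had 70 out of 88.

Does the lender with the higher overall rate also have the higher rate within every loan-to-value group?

Yes

LTV 70–85%: MetroCredit 336/412 = 81.6%, Union Mortgage 179/245 = 73.1% → MetroCredit
LTV over 85%: MetroCredit 470/2362 = 19.9%, Union Mortgage 195/1776 = 11.0% → MetroCredit
LTV under 70%: MetroCredit 118/134 = 88.1%, Union Mortgage 70/88 = 79.5% → MetroCredit
Overall: MetroCredit 924/2908 = 31.8%, Union Mortgage 444/2109 = 21.1% → MetroCredit
MetroCredit wins overall and in every loan-to-value group — no reversal.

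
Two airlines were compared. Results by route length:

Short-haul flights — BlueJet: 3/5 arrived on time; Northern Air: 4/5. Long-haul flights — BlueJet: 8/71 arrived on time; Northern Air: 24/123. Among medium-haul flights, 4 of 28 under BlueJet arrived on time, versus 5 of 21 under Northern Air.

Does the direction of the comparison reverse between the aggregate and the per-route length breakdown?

No

Short-haul: BlueJet 3/5 = 60.0%, Northern Air 4/5 = 80.0% → Northern Air
Long-haul: BlueJet 8/71 = 11.3%, Northern Air 24/123 = 19.5% → Northern Air
Medium-haul: BlueJet 4/28 = 14.3%, Northern Air 5/21 = 23.8% → Northern Air
Overall: BlueJet 15/104 = 14.4%, Northern Air 33/149 = 22.1% → Northern Air
Northern Air wins overall and in every route group — no reversal.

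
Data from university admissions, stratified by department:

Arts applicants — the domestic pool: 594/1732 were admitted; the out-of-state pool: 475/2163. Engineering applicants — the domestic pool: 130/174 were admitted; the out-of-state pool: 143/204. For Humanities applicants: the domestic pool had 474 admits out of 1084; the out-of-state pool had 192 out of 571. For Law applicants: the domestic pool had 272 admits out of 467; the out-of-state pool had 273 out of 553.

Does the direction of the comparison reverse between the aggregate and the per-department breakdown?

No

Arts: the domestic pool 594/1732 = 34.3%, the out-of-state pool 475/2163 = 22.0% → the domestic pool
Engineering: the domestic pool 130/174 = 74.7%, the out-of-state pool 143/204 = 70.1% → the domestic pool
Humanities: the domestic pool 474/1084 = 43.7%, the out-of-state pool 192/571 = 33.6% → the domestic pool
Law: the domestic pool 272/467 = 58.2%, the out-of-state pool 273/553 = 49.4% → the domestic pool
Overall: the domestic pool 1470/3457 = 42.5%, the out-of-state pool 1083/3491 = 31.0% → the domestic pool
The domestic pool wins overall and in every department group — no reversal.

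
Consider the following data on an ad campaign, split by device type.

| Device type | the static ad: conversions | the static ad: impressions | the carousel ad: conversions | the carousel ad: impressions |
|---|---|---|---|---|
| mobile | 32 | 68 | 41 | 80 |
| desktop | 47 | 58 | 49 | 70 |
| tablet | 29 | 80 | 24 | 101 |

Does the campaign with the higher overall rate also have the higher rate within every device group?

No

Mobile: the static ad 32/68 = 47.1%, the carousel ad 41/80 = 51.2% → the carousel ad
Desktop: the static ad 47/58 = 81.0%, the carousel ad 49/70 = 70.0% → the static ad
Tablet: the static ad 29/80 = 36.2%, the carousel ad 24/101 = 23.8% → the static ad
Overall: the static ad 108/206 = 52.4%, the carousel ad 114/251 = 45.4% → the static ad
Neither sweeps: the static ad wins 2 of 3 groups, the carousel ad wins 1. The static ad wins overall but not every group — no Simpson reversal.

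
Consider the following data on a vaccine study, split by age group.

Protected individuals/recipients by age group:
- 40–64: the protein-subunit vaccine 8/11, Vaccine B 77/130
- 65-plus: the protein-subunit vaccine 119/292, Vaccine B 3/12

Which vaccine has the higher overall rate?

Vaccine B

40–64: the protein-subunit vaccine 8/11 = 72.7%, Vaccine B 77/130 = 59.2% → the protein-subunit vaccine
65-plus: the protein-subunit vaccine 119/292 = 40.8%, Vaccine B 3/12 = 25.0% → the protein-subunit vaccine
Overall: the protein-subunit vaccine 127/303 = 41.9%, Vaccine B 80/142 = 56.3% → Vaccine B
(The protein-subunit vaccine wins every age group but Vaccine B wins overall — the protein-subunit vaccine's recipients skew toward the low-rate 65-plus group.)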